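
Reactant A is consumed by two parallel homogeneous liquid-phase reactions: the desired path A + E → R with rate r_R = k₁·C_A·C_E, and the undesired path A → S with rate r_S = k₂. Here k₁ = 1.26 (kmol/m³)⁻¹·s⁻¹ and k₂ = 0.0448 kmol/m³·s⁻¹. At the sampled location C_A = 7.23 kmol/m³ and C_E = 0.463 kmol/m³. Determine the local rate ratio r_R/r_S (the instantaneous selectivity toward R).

94.1

S_{R/S} = r_R/r_S = (k₁·C_A·C_E)/(k₂) = (k₁/k₂)·C_A·C_E.
= (1.26×7.230×0.4630) / (0.0448) = 4.218/0.04480 = 94.1.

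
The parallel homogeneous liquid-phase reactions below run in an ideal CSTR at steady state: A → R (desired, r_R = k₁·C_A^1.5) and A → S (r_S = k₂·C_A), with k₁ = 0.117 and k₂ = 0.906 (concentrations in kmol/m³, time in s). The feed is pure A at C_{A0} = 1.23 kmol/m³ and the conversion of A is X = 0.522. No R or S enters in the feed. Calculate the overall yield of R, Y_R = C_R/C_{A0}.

Exit C_A = C_{A0}(1−X) = 1.23×0.478 = 0.5879 kmol/m³.
In a CSTR the entire volume is at exit conditions, so r_R = 0.117×0.5879^1.5 = 0.05275 and r_S = 0.906×0.5879 = 0.5327.
Fraction of consumed A going to R: r_R/(r_R+r_S) = 0.09010.
C_R = 0.09010·C_{A0}·X = 0.09010×1.23×0.522 = 0.0578 kmol/m³; Y_R = C_R/C_{A0} = 0.0470.

0.0470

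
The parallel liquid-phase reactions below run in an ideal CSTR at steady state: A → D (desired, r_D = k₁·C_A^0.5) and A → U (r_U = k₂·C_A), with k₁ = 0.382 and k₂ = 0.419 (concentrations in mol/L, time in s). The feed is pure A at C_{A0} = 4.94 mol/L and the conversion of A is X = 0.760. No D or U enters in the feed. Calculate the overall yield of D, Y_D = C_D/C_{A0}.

Exit C_A = C_{A0}(1−X) = 4.94×0.240 = 1.186 mol/L.
A CSTR operates uniformly at the exit composition, giving r_D = 0.4159 and r_U = 0.4968 (each k·C_A^n at C_A = 1.186).
Fraction of consumed A going to D: r_D/(r_D+r_U) = 0.4557.
C_D = 0.4557·C_{A0}·X = 0.4557×4.94×0.760 = 1.71 mol/L; Y_D = C_D/C_{A0} = 0.346.

0.346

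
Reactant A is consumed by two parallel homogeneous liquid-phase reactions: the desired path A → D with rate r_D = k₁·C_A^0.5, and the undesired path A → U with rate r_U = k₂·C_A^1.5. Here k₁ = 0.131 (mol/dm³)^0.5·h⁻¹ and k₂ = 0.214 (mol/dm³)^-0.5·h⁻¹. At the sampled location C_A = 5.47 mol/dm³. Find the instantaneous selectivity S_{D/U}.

S_{D/U} = r_D/r_U = (k₁·C_A^0.5)/(k₂·C_A^1.5) = (k₁/k₂)·C_A⁻¹.
= (0.131×5.470^0.5) / (0.214×5.470^1.5) = 0.3064/2.738 = 0.112.

0.112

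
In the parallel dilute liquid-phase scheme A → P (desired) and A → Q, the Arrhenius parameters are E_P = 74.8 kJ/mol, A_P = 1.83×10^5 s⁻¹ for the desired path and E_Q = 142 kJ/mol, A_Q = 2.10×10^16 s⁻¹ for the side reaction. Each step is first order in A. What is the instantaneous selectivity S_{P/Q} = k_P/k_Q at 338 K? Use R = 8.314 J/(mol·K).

0.212

With equal orders, S_{P/Q} = k_P/k_Q = (A_P/A_Q)·exp[(E_Q−E_P)/(RT)].
(E_Q−E_P)/(RT) = (142−74.8)×10³/(8.314×338) = 67200/2810 = 23.91.
k_P/k_Q = (1.83×10^5/2.10×10^16)·exp(23.91) = 8.714×10^-12 × 2.429×10^10 = 0.212.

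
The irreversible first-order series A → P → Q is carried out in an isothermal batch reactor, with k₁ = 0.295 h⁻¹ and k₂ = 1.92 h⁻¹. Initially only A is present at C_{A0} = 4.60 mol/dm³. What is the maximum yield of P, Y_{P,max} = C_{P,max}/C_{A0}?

0.109

At the optimum, C_{P,max}/C_{A0} = (k₁/k₂)^[k₂/(k₂−k₁)].
= (0.295/1.92)^(1.92/(1.92−0.295)) = (0.1536)^(1.182) = 0.1094.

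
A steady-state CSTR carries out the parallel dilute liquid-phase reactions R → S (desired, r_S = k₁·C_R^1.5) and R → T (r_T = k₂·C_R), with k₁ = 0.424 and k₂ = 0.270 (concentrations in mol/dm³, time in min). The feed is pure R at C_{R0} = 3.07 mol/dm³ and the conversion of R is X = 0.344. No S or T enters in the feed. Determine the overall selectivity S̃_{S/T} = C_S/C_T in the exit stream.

Exit C_R = C_{R0}(1−X) = 3.07×0.656 = 2.014 mol/dm³.
A CSTR operates uniformly at the exit composition, giving r_S = 1.212 and r_T = 0.5438 (each k·C_R^n at C_R = 2.014).
Overall selectivity = C_S/C_T = r_Sτ/(r_Tτ) = r_S/r_T = 2.23.

2.23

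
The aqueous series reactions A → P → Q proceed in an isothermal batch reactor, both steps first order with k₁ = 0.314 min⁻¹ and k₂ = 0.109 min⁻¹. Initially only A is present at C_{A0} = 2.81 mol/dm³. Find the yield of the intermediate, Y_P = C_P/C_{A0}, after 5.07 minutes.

For first-order series with pure A initially, C_P(t) = k₁C_{A0}/(k₂−k₁)·(e^(−k₁t) − e^(−k₂t)).
e^(−k₁t) = e^(−0.314×5.07) = e^(−1.592) = 0.2035; e^(−k₂t) = e^(−0.5526) = 0.5754.
C_P = 0.314×2.81/(0.109−0.314) × (0.2035−0.5754) = (-4.304)×(-0.3719) = 1.601 mol/dm³.
Y_P = C_P/C_{A0} = 1.601/2.81 = 0.570.

0.570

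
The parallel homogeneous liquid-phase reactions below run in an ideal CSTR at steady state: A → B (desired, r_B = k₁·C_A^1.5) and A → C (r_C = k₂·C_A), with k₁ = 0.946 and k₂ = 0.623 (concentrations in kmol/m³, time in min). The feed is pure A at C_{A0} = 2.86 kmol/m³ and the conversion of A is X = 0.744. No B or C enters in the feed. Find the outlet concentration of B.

1.20 kmol/m³

Exit C_A = C_{A0}(1−X) = 2.86×0.256 = 0.7322 kmol/m³.
In a CSTR the entire volume is at exit conditions, so r_B = 0.946×0.7322^1.5 = 0.5927 and r_C = 0.623×0.7322 = 0.4561.
Fraction of consumed A going to B: r_B/(r_B+r_C) = 0.5651.
C_B = 0.5651·C_{A0}·X = 0.5651×2.86×0.744 = 1.20 kmol/m³.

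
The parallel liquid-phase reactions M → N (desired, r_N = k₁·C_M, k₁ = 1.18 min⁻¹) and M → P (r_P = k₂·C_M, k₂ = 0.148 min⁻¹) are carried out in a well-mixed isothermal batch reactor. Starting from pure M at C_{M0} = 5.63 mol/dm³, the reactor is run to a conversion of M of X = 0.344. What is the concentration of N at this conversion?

C_M = C_{M0}(1−X) = 3.693 mol/dm³.
Both paths are first order in M, so the instantaneous fraction to N is constant: dC_N/d(−C_M) = k₁/(k₁+k₂) = 0.8886.
C_N = 0.8886·(C_{M0}−C_M) = 0.8886×1.937 = 1.72 mol/dm³.

1.72 mol/dm³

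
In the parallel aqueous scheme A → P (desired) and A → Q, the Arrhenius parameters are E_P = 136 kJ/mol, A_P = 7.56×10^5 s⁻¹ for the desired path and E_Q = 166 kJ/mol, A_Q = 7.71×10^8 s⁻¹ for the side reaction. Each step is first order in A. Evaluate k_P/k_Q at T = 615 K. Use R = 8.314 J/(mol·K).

0.346

k_P/k_Q = (A_P/A_Q)·exp[−(E_P−E_Q)/(RT)] = (A_P/A_Q)·exp[(E_Q−E_P)/(RT)].
(E_Q−E_P)/(RT) = (166−136)×10³/(8.314×615) = 30000/5113 = 5.867.
k_P/k_Q = (7.56×10^5/7.71×10^8)·exp(5.867) = 9.805×10^-4 × 353.3 = 0.346.
Since E_P < E_Q, lowering the temperature improves selectivity toward P.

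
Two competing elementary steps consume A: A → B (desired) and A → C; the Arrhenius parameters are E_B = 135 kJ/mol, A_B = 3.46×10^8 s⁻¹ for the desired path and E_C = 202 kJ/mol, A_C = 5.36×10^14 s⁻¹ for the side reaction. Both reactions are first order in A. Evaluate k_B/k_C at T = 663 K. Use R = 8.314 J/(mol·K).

k_B/k_C = (A_B/A_C)·exp[−(E_B−E_C)/(RT)] = (A_B/A_C)·exp[(E_C−E_B)/(RT)].
(E_C−E_B)/(RT) = (202−135)×10³/(8.314×663) = 67000/5512 = 12.15.
k_B/k_C = (3.46×10^8/5.36×10^14)·exp(12.15) = 6.455×10^-7 × 1.900×10^5 = 0.123.

0.123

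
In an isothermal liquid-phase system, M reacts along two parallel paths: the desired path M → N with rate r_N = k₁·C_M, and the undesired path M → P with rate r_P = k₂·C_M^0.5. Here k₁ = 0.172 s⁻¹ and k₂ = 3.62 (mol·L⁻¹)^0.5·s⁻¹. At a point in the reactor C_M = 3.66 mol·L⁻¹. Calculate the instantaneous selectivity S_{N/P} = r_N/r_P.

0.0909

S_{N/P} = r_N/r_P = (k₁·C_M)/(k₂·C_M^0.5) = (k₁/k₂)·C_M^0.5.
= (0.172×3.660) / (3.62×3.660^0.5) = 0.6295/6.925 = 0.0909.
Since the desired path is higher order in M, keeping C_M high (PFR or concentrated feed) favours N.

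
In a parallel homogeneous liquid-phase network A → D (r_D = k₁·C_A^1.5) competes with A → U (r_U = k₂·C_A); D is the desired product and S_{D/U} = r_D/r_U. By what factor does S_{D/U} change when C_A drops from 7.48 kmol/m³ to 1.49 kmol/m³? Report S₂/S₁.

S_{D/U} = (k₁/k₂)·C_A^0.5, so S₂/S₁ = (C_{A,2}/C_{A,1})^0.5.
= (1.49/7.48)^0.5 = (0.1992)^0.5 = 0.446.
Selectivity toward D falls as C_A falls — high-concentration operation is favoured.

0.446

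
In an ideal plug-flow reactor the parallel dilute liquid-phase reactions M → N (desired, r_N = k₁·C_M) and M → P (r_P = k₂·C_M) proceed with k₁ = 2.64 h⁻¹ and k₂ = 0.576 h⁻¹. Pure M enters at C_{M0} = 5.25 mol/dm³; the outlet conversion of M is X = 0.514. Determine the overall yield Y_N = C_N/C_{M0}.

C_M = C_{M0}(1−X) = 2.551 mol/dm³.
Both paths are first order in M, so the instantaneous fraction to N is constant: dC_N/d(−C_M) = k₁/(k₁+k₂) = 0.8209.
C_N = 0.8209·(C_{M0}−C_M) = 0.8209×2.699 = 2.22 mol/dm³.
Y_N = C_N/C_{M0} = 2.215/5.25 = 0.422.

0.422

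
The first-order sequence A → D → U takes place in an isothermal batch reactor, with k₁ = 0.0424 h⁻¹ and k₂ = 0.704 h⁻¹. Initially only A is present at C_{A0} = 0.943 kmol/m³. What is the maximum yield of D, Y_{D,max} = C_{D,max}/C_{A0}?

For a first-order series the maximum intermediate yield is C_{D,max}/C_{A0} = (k₁/k₂)^[k₂/(k₂−k₁)].
= (0.0424/0.704)^(0.704/(0.704−0.0424)) = (0.06023)^(1.064) = 0.05030.

0.0503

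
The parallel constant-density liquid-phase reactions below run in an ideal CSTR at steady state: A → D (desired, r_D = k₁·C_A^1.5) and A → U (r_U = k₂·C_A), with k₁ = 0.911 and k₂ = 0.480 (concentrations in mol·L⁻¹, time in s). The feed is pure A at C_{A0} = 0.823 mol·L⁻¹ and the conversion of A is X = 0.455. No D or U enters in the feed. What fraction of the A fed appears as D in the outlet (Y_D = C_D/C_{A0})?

0.255

Exit C_A = C_{A0}(1−X) = 0.823×0.545 = 0.4485 mol·L⁻¹.
A CSTR operates uniformly at the exit composition, giving r_D = 0.2737 and r_U = 0.2153 (each k·C_A^n at C_A = 0.4485).
Fraction of consumed A going to D: r_D/(r_D+r_U) = 0.5597.
C_D = 0.5597·C_{A0}·X = 0.5597×0.823×0.455 = 0.210 mol·L⁻¹; Y_D = C_D/C_{A0} = 0.255.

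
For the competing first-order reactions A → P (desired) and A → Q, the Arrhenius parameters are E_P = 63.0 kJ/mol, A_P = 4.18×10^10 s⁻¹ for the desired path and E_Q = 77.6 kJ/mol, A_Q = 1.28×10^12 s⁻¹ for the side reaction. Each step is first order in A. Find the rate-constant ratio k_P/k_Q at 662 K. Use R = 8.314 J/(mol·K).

0.463

Since both paths have the same order in A, the concentration cancels and S_{P/Q} = k_P/k_Q = (A_P/A_Q)·exp[(E_Q−E_P)/(RT)].
(E_Q−E_P)/(RT) = (77.6−63.0)×10³/(8.314×662) = 14600/5504 = 2.653.
k_P/k_Q = (4.18×10^10/1.28×10^12)·exp(2.653) = 0.03266 × 14.19 = 0.463.
Since E_P < E_Q, lowering the temperature improves selectivity toward P.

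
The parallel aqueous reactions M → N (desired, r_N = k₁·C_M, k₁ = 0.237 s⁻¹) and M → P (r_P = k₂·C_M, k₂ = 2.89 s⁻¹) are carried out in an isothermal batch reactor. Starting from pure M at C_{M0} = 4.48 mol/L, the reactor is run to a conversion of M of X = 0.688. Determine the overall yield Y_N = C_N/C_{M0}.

C_M = C_{M0}(1−X) = 1.398 mol/L.
Both paths are first order in M, so the instantaneous fraction to N is constant: dC_N/d(−C_M) = k₁/(k₁+k₂) = 0.07579.
C_N = 0.07579·(C_{M0}−C_M) = 0.07579×3.082 = 0.234 mol/L.
Y_N = C_N/C_{M0} = 0.2336/4.48 = 0.0521.

0.0521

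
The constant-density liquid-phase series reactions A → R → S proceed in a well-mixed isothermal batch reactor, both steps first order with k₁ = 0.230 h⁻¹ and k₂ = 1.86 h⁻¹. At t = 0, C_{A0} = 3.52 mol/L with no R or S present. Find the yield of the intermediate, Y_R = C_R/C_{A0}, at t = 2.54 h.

0.0774

For first-order series with pure A initially, C_R(t) = k₁C_{A0}/(k₂−k₁)·(e^(−k₁t) − e^(−k₂t)).
e^(−k₁t) = e^(−0.230×2.54) = e^(−0.5842) = 0.5576; e^(−k₂t) = e^(−4.724) = 0.008876.
C_R = 0.230×3.52/(1.86−0.230) × (0.5576−0.008876) = 0.4967×0.5487 = 0.2725 mol/L.
Y_R = C_R/C_{A0} = 0.2725/3.52 = 0.0774.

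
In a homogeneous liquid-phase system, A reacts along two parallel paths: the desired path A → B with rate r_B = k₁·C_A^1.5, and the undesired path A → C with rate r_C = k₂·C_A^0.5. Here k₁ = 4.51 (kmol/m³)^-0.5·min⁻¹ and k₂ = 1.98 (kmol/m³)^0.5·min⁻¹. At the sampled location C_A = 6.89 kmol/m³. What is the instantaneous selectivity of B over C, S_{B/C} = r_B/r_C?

15.7

S_{B/C} = r_B/r_C = (k₁·C_A^1.5)/(k₂·C_A^0.5) = (k₁/k₂)·C_A.
= (4.51×6.890^1.5) / (1.98×6.890^0.5) = 81.57/5.197 = 15.7.
Since the desired path is higher order in A, keeping C_A high (PFR or concentrated feed) favours B.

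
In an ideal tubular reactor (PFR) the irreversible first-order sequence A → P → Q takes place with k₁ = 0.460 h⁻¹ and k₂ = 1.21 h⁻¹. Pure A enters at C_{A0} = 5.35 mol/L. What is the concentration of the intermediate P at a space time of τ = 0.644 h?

0.935 mol/L

Solving the coupled first-order balances gives C_P(τ) = [k₁/(k₂−k₁)]·C_{A0}·(e^(−k₁τ) − e^(−k₂τ)).
e^(−k₁τ) = e^(−0.460×0.644) = e^(−0.2962) = 0.7436; e^(−k₂τ) = e^(−0.7792) = 0.4588.
C_P = 0.460×5.35/(1.21−0.460) × (0.7436−0.4588) = 3.281×0.2849 = 0.9347 mol/L.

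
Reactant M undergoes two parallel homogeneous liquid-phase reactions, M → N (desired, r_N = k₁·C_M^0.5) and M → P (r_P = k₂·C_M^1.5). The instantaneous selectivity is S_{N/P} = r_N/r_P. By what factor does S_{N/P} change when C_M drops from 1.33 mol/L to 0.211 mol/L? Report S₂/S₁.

6.30

S_{N/P} = (k₁/k₂)·C_M⁻¹, so S₂/S₁ = (C_{M,2}/C_{M,1})⁻¹.
= 1.33/0.211 = 6.30.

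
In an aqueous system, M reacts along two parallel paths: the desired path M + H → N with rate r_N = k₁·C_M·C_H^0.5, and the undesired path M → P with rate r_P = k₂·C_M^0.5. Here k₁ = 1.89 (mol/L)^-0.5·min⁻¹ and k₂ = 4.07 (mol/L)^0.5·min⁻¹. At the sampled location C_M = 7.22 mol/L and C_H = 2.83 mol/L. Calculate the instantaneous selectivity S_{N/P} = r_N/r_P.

S_{N/P} = r_N/r_P = (k₁·C_M·C_H^0.5)/(k₂·C_M^0.5) = (k₁/k₂)·C_M^0.5·C_H^0.5.
= (1.89×7.220×2.830^0.5) / (4.07×7.220^0.5) = 22.96/10.94 = 2.10.

2.10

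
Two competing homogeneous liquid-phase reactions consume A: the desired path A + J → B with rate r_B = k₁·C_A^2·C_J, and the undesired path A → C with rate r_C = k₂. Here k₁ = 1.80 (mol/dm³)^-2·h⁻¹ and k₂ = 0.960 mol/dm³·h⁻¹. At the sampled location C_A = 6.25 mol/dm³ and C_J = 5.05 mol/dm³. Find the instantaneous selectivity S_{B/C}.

370

S_{B/C} = r_B/r_C = (k₁·C_A^2·C_J)/(k₂) = (k₁/k₂)·C_A^2·C_J.
= (1.80×6.250^2×5.050) / (0.960) = 355.1/0.9600 = 370.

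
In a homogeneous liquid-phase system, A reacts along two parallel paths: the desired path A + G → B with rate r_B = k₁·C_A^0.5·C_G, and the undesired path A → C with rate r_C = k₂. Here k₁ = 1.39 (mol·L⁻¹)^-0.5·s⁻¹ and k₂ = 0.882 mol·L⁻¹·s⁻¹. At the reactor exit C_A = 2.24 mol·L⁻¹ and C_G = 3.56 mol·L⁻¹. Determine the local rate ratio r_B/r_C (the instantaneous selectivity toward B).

8.40

S_{B/C} = r_B/r_C = (k₁·C_A^0.5·C_G)/(k₂) = (k₁/k₂)·C_A^0.5·C_G.
= (1.39×2.240^0.5×3.560) / (0.882) = 7.406/0.8820 = 8.40.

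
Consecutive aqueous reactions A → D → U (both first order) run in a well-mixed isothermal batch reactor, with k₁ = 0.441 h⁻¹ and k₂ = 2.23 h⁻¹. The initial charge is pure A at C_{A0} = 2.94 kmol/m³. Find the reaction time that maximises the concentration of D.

For first-order series the maximum of C_D occurs at t_opt = ln(k₂/k₁)/(k₂−k₁).
= ln(2.23/0.441)/(2.23−0.441) = ln(5.057)/1.789 = 1.621/1.789 = 0.906 h.

0.906 h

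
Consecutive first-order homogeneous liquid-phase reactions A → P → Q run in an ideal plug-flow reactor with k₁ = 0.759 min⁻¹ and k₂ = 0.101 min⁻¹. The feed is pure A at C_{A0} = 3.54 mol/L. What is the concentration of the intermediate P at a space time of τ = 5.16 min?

2.34 mol/L

For first-order series with pure A initially, C_P(τ) = k₁C_{A0}/(k₂−k₁)·(e^(−k₁τ) − e^(−k₂τ)).
e^(−k₁τ) = e^(−0.759×5.16) = e^(−3.916) = 0.01991; e^(−k₂τ) = e^(−0.5212) = 0.5938.
C_P = 0.759×3.54/(0.101−0.759) × (0.01991−0.5938) = (-4.083)×(-0.5739) = 2.344 mol/L.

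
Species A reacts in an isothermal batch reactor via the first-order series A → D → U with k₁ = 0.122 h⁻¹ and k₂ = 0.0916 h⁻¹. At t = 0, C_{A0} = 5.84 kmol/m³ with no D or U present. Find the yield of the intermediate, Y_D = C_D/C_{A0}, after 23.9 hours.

Solving the coupled first-order balances gives C_D(t) = [k₁/(k₂−k₁)]·C_{A0}·(e^(−k₁t) − e^(−k₂t)).
e^(−k₁t) = e^(−0.122×23.9) = e^(−2.916) = 0.05416; e^(−k₂t) = e^(−2.189) = 0.1120.
C_D = 0.122×5.84/(0.0916−0.122) × (0.05416−0.1120) = (-23.44)×(-0.05784) = 1.356 kmol/m³.
Y_D = C_D/C_{A0} = 1.356/5.84 = 0.232.

0.232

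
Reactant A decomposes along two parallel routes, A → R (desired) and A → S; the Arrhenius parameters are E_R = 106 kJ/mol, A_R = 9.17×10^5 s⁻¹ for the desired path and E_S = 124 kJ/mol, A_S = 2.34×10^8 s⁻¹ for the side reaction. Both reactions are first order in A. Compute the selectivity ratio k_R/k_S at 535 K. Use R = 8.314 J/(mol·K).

0.224

k_R/k_S = (A_R/A_S)·exp[−(E_R−E_S)/(RT)] = (A_R/A_S)·exp[(E_S−E_R)/(RT)].
(E_S−E_R)/(RT) = (124−106)×10³/(8.314×535) = 18000/4448 = 4.047.
k_R/k_S = (9.17×10^5/2.34×10^8)·exp(4.047) = 0.003919 × 57.21 = 0.224.
Since E_R < E_S, lowering the temperature improves selectivity toward R.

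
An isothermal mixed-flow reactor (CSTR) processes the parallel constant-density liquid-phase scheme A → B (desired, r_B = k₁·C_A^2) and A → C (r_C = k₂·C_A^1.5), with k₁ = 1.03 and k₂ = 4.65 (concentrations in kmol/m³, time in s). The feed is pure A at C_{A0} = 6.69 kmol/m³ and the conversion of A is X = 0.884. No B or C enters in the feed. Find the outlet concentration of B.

Exit C_A = C_{A0}(1−X) = 6.69×0.116 = 0.7760 kmol/m³.
In a CSTR the entire volume is at exit conditions, so r_B = 1.03×0.7760^2 = 0.6203 and r_C = 4.65×0.7760^1.5 = 3.179.
Fraction of consumed A going to B: r_B/(r_B+r_C) = 0.1633.
C_B = 0.1633·C_{A0}·X = 0.1633×6.69×0.884 = 0.966 kmol/m³.

0.966 kmol/m³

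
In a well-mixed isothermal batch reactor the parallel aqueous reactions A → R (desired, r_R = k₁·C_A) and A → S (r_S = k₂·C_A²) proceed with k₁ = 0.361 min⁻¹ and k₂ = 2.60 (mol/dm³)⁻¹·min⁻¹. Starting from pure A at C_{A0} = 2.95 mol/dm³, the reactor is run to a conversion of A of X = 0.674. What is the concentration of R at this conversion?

0.143 mol/dm³

C_A = C_{A0}(1−X) = 0.9617 mol/dm³.
Along a PFR/batch, dC_R/dC_A = −r_R/(r_R+r_S) = −k₁/(k₁+k₂·C_A).
Integrating from C_{A0} to C_A: C_R = (0.361/2.60)·ln[(0.361+2.60·2.95)/(0.361+2.60·0.962)] = 0.1388·ln(8.031/2.861) = 0.1433 mol/dm³.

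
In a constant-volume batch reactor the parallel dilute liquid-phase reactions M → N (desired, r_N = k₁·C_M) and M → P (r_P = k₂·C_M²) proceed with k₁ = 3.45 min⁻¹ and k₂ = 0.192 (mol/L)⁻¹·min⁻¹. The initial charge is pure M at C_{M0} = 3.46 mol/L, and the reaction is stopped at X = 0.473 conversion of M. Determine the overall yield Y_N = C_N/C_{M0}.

C_M = C_{M0}(1−X) = 1.823 mol/L.
Along a PFR/batch, dC_N/dC_M = −r_N/(r_N+r_P) = −k₁/(k₁+k₂·C_M).
Integrating from C_{M0} to C_M: C_N = (3.45/0.192)·ln[(3.45+0.192·3.46)/(3.45+0.192·1.82)] = 17.97·ln(4.114/3.800) = 1.428 mol/L.
Y_N = C_N/C_{M0} = 1.428/3.46 = 0.413.

0.413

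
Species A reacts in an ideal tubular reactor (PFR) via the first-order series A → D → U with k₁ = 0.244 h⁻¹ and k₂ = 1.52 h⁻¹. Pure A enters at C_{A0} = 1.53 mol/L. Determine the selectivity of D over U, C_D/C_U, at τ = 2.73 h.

For first-order series with pure A initially, C_D(τ) = k₁C_{A0}/(k₂−k₁)·(e^(−k₁τ) − e^(−k₂τ)).
e^(−k₁τ) = e^(−0.244×2.73) = e^(−0.6661) = 0.5137; e^(−k₂τ) = e^(−4.150) = 0.01577.
C_D = 0.244×1.53/(1.52−0.244) × (0.5137−0.01577) = 0.2926×0.4979 = 0.1457 mol/L.
C_A = C_{A0}e^(−k₁τ) = 0.7860 mol/L, so C_U = C_{A0}−C_A−C_D = 0.5984 mol/L; C_D/C_U = 0.243.

0.243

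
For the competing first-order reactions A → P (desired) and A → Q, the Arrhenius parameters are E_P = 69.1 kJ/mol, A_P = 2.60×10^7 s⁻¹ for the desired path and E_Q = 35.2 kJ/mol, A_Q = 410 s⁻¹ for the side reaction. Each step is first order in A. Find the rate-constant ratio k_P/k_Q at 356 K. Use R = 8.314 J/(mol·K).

0.673

k_P/k_Q = (A_P/A_Q)·exp[−(E_P−E_Q)/(RT)] = (A_P/A_Q)·exp[(E_Q−E_P)/(RT)].
(E_Q−E_P)/(RT) = (35.2−69.1)×10³/(8.314×356) = -33900/2960 = -11.45.
k_P/k_Q = (2.60×10^7/410)·exp(-11.45) = 63415 × 1.061×10^-5 = 0.673.
Since E_P > E_Q, raising the temperature improves selectivity toward P.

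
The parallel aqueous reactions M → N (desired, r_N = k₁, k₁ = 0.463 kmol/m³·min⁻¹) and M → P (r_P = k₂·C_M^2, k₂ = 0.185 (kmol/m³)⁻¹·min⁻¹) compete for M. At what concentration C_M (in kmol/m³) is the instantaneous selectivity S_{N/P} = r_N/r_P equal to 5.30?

S_{N/P} = (k₁/k₂)·C_M^-2 ⇒ C_M = (S·k₂/k₁)^(-0.5).
= (5.30×0.185/0.463)^(-0.5) = (2.118)^(-0.5) = 0.687 kmol/m³.

0.687 kmol/m³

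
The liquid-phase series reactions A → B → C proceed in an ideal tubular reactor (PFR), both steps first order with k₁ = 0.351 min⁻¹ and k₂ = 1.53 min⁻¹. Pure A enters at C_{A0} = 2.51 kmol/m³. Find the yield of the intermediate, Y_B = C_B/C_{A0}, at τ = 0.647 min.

The intermediate concentration in a first-order A→B→C sequence is C_B = k₁C_{A0}(e^(−k₁τ) − e^(−k₂τ))/(k₂−k₁).
e^(−k₁τ) = e^(−0.351×0.647) = e^(−0.2271) = 0.7968; e^(−k₂τ) = e^(−0.9899) = 0.3716.
C_B = 0.351×2.51/(1.53−0.351) × (0.7968−0.3716) = 0.7473×0.4252 = 0.3178 kmol/m³.
Y_B = C_B/C_{A0} = 0.3178/2.51 = 0.127.

0.127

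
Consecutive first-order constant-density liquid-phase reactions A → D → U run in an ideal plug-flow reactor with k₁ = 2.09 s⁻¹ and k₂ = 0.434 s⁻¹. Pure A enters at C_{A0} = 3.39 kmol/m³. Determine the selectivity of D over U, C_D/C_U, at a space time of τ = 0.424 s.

Solving the coupled first-order balances gives C_D(τ) = [k₁/(k₂−k₁)]·C_{A0}·(e^(−k₁τ) − e^(−k₂τ)).
e^(−k₁τ) = e^(−2.09×0.424) = e^(−0.8862) = 0.4122; e^(−k₂τ) = e^(−0.1840) = 0.8319.
C_D = 2.09×3.39/(0.434−2.09) × (0.4122−0.8319) = (-4.278)×(-0.4197) = 1.796 kmol/m³.
C_A = C_{A0}e^(−k₁τ) = 1.397 kmol/m³, so C_U = C_{A0}−C_A−C_D = 0.1969 kmol/m³; C_D/C_U = 9.12.

9.12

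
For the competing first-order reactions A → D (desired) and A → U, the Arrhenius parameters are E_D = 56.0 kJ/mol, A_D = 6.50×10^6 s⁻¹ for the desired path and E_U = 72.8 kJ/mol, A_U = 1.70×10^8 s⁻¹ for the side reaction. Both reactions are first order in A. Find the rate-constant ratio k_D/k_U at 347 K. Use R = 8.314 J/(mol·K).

k_D/k_U = (A_D/A_U)·exp[−(E_D−E_U)/(RT)] = (A_D/A_U)·exp[(E_U−E_D)/(RT)].
(E_U−E_D)/(RT) = (72.8−56.0)×10³/(8.314×347) = 16800/2885 = 5.823.
k_D/k_U = (6.50×10^6/1.70×10^8)·exp(5.823) = 0.03824 × 338.1 = 12.9.
Since E_D < E_U, lowering the temperature improves selectivity toward D.

12.9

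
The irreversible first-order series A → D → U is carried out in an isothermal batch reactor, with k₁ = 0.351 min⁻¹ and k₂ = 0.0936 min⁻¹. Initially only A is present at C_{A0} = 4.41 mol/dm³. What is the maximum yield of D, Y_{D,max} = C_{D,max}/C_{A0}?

Evaluating C_D at t_opt = ln(k₂/k₁)/(k₂−k₁) gives C_{D,max}/C_{A0} = (k₁/k₂)^[k₂/(k₂−k₁)].
= (0.351/0.0936)^(0.0936/(0.0936−0.351)) = (3.750)^(-0.3636) = 0.6184.

0.618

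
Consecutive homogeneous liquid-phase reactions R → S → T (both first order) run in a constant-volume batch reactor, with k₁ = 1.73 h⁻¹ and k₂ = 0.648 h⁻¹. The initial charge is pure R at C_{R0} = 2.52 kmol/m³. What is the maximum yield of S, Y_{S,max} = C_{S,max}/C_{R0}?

For a first-order series the maximum intermediate yield is C_{S,max}/C_{R0} = (k₁/k₂)^[k₂/(k₂−k₁)].
= (1.73/0.648)^(0.648/(0.648−1.73)) = (2.670)^(-0.5989) = 0.5554.

0.555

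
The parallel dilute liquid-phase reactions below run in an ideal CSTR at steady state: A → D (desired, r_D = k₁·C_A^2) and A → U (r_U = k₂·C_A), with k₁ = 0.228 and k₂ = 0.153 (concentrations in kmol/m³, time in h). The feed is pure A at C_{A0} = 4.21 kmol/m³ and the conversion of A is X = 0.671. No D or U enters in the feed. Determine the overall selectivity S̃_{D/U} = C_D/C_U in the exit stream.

2.06

Exit C_A = C_{A0}(1−X) = 4.21×0.329 = 1.385 kmol/m³.
In a CSTR the entire volume is at exit conditions, so r_D = 0.228×1.385^2 = 0.4374 and r_U = 0.153×1.385 = 0.2119.
Overall selectivity = C_D/C_U = r_Dτ/(r_Uτ) = r_D/r_U = 2.06.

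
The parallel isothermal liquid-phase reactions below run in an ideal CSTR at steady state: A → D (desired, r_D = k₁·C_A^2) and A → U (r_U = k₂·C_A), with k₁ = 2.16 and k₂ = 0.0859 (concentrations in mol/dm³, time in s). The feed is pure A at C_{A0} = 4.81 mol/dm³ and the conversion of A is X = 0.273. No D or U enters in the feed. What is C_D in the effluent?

1.30 mol/dm³

Exit C_A = C_{A0}(1−X) = 4.81×0.727 = 3.497 mol/dm³.
A CSTR operates uniformly at the exit composition, giving r_D = 26.41 and r_U = 0.3004 (each k·C_A^n at C_A = 3.497).
Fraction of consumed A going to D: r_D/(r_D+r_U) = 0.9888.
C_D = 0.9888·C_{A0}·X = 0.9888×4.81×0.273 = 1.30 mol/dm³.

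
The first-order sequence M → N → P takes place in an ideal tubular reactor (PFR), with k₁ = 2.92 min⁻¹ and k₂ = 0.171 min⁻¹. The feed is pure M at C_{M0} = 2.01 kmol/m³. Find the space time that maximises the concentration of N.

The intermediate peaks when r₁ = r₂, i.e. k₁e^(−k₁τ) = k₂e^(−k₂τ), giving τ_opt = ln(k₂/k₁)/(k₂−k₁).
= ln(0.171/2.92)/(0.171−2.92) = ln(0.05856)/-2.749 = -2.838/-2.749 = 1.03 min.

1.03 min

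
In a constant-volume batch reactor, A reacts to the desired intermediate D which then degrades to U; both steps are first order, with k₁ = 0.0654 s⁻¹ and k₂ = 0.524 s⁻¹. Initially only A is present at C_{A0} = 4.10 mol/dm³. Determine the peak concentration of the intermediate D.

0.380 mol/dm³

Evaluating C_D at t_opt = ln(k₂/k₁)/(k₂−k₁) gives C_{D,max}/C_{A0} = (k₁/k₂)^[k₂/(k₂−k₁)].
= (0.0654/0.524)^(0.524/(0.524−0.0654)) = (0.1248)^(1.143) = 0.09276.
C_{D,max} = 0.09276×4.10 = 0.380 mol/dm³.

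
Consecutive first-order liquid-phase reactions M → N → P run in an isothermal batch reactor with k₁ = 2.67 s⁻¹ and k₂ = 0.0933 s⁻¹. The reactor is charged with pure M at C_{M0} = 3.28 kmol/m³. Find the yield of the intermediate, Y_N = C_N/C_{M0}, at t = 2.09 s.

Solving the coupled first-order balances gives C_N(t) = [k₁/(k₂−k₁)]·C_{M0}·(e^(−k₁t) − e^(−k₂t)).
e^(−k₁t) = e^(−2.67×2.09) = e^(−5.580) = 0.003771; e^(−k₂t) = e^(−0.1950) = 0.8228.
C_N = 2.67×3.28/(0.0933−2.67) × (0.003771−0.8228) = (-3.399)×(-0.8191) = 2.784 kmol/m³.
Y_N = C_N/C_{M0} = 2.784/3.28 = 0.849.

0.849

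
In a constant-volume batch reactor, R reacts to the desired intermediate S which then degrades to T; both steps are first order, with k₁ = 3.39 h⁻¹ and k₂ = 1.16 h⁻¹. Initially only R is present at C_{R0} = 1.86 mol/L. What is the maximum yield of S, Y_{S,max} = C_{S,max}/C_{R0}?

At the optimum, C_{S,max}/C_{R0} = (k₁/k₂)^[k₂/(k₂−k₁)].
= (3.39/1.16)^(1.16/(1.16−3.39)) = (2.922)^(-0.5202) = 0.5724.

0.572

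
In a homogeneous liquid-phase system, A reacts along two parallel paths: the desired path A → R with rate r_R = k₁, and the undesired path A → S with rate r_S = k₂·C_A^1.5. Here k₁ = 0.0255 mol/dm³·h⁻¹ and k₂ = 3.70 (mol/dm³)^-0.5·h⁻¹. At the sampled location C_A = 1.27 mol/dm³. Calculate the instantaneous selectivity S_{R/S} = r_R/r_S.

S_{R/S} = r_R/r_S = (k₁)/(k₂·C_A^1.5) = (k₁/k₂)·C_A^-1.5.
= (0.0255) / (3.70×1.270^1.5) = 0.02550/5.296 = 0.00482.
The undesired path is higher order in A, so low C_A (CSTR or dilute feed) favours R.

0.00482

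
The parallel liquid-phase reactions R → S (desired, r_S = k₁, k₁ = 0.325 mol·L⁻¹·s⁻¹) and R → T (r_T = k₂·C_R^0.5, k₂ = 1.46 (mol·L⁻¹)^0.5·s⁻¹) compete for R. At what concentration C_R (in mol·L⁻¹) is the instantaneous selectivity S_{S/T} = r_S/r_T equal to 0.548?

0.165 mol·L⁻¹

S_{S/T} = (k₁/k₂)·C_R^-0.5 ⇒ C_R = (S·k₂/k₁)^(-2).
= (0.548×1.46/0.325)^(-2) = (2.462)^(-2) = 0.165 mol·L⁻¹.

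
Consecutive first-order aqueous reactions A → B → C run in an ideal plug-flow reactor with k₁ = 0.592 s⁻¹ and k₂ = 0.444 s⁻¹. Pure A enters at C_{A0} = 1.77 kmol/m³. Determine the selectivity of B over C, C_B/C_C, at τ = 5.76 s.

For first-order series with pure A initially, C_B(τ) = k₁C_{A0}/(k₂−k₁)·(e^(−k₁τ) − e^(−k₂τ)).
e^(−k₁τ) = e^(−0.592×5.76) = e^(−3.410) = 0.03304; e^(−k₂τ) = e^(−2.557) = 0.07750.
C_B = 0.592×1.77/(0.444−0.592) × (0.03304−0.07750) = (-7.080)×(-0.04446) = 0.3148 kmol/m³.
C_A = C_{A0}e^(−k₁τ) = 0.05849 kmol/m³, so C_C = C_{A0}−C_A−C_B = 1.397 kmol/m³; C_B/C_C = 0.225.

0.225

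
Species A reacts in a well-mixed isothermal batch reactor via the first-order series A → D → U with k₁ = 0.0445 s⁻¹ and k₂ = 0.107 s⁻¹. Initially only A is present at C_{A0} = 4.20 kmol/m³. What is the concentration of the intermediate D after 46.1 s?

0.363 kmol/m³

The intermediate concentration in a first-order A→B→C sequence is C_D = k₁C_{A0}(e^(−k₁t) − e^(−k₂t))/(k₂−k₁).
e^(−k₁t) = e^(−0.0445×46.1) = e^(−2.051) = 0.1285; e^(−k₂t) = e^(−4.933) = 0.007207.
C_D = 0.0445×4.20/(0.107−0.0445) × (0.1285−0.007207) = 2.990×0.1213 = 0.3629 kmol/m³.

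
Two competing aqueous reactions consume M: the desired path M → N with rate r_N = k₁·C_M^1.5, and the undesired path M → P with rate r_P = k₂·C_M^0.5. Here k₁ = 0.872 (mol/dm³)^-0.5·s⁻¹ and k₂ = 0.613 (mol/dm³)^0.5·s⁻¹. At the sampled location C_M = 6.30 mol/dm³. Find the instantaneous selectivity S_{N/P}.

S_{N/P} = r_N/r_P = (k₁·C_M^1.5)/(k₂·C_M^0.5) = (k₁/k₂)·C_M.
= (0.872×6.300^1.5) / (0.613×6.300^0.5) = 13.79/1.539 = 8.96.

8.96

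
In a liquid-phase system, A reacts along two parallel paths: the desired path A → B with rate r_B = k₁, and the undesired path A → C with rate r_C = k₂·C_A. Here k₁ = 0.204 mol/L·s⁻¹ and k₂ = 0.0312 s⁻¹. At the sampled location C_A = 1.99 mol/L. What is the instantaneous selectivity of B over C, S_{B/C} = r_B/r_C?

3.29

S_{B/C} = r_B/r_C = (k₁)/(k₂·C_A) = (k₁/k₂)·C_A⁻¹.
= (0.204) / (0.0312×1.990) = 0.2040/0.06209 = 3.29.
The undesired path is higher order in A, so low C_A (CSTR or dilute feed) favours B.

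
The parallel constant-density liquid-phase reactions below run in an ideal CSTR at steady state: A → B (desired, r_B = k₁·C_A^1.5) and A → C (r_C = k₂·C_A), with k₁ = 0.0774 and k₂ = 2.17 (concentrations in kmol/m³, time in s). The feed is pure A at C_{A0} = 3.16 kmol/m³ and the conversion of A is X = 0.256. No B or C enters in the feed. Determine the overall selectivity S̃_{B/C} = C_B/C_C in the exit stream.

Exit C_A = C_{A0}(1−X) = 3.16×0.744 = 2.351 kmol/m³.
In a CSTR the entire volume is at exit conditions, so r_B = 0.0774×2.351^1.5 = 0.2790 and r_C = 2.17×2.351 = 5.102.
Overall selectivity = C_B/C_C = r_Bτ/(r_Cτ) = r_B/r_C = 0.0547.

0.0547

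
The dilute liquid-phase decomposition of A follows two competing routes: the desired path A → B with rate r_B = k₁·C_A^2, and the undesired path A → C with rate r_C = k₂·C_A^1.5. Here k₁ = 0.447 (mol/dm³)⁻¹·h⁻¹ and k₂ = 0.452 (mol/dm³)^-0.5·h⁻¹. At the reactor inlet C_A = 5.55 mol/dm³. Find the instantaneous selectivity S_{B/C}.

S_{B/C} = r_B/r_C = (k₁·C_A^2)/(k₂·C_A^1.5) = (k₁/k₂)·C_A^0.5.
= (0.447×5.550^2) / (0.452×5.550^1.5) = 13.77/5.910 = 2.33.
Since the desired path is higher order in A, keeping C_A high (PFR or concentrated feed) favours B.

2.33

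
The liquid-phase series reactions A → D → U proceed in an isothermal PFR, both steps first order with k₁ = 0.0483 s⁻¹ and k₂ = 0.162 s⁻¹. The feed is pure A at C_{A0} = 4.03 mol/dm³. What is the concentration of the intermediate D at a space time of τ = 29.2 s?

0.403 mol/dm³

The intermediate concentration in a first-order A→B→C sequence is C_D = k₁C_{A0}(e^(−k₁τ) − e^(−k₂τ))/(k₂−k₁).
e^(−k₁τ) = e^(−0.0483×29.2) = e^(−1.410) = 0.2441; e^(−k₂τ) = e^(−4.730) = 0.008823.
C_D = 0.0483×4.03/(0.162−0.0483) × (0.2441−0.008823) = 1.712×0.2352 = 0.4027 mol/dm³.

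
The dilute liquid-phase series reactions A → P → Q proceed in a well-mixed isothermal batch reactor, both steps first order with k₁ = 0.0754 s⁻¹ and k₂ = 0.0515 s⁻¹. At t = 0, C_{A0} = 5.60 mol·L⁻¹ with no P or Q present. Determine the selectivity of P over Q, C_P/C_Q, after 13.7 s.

2.08

The intermediate concentration in a first-order A→B→C sequence is C_P = k₁C_{A0}(e^(−k₁t) − e^(−k₂t))/(k₂−k₁).
e^(−k₁t) = e^(−0.0754×13.7) = e^(−1.033) = 0.3559; e^(−k₂t) = e^(−0.7055) = 0.4938.
C_P = 0.0754×5.60/(0.0515−0.0754) × (0.3559−0.4938) = (-17.67)×(-0.1379) = 2.436 mol·L⁻¹.
C_A = C_{A0}e^(−k₁t) = 1.993 mol·L⁻¹, so C_Q = C_{A0}−C_A−C_P = 1.171 mol·L⁻¹; C_P/C_Q = 2.08.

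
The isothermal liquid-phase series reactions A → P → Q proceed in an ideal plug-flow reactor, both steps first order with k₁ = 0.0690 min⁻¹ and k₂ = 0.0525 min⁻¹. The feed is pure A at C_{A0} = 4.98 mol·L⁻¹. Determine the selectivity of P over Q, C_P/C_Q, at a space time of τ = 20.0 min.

1.22

Solving the coupled first-order balances gives C_P(τ) = [k₁/(k₂−k₁)]·C_{A0}·(e^(−k₁τ) − e^(−k₂τ)).
e^(−k₁τ) = e^(−0.0690×20.0) = e^(−1.380) = 0.2516; e^(−k₂τ) = e^(−1.050) = 0.3499.
C_P = 0.0690×4.98/(0.0525−0.0690) × (0.2516−0.3499) = (-20.83)×(-0.09836) = 2.048 mol·L⁻¹.
C_A = C_{A0}e^(−k₁τ) = 1.253 mol·L⁻¹, so C_Q = C_{A0}−C_A−C_P = 1.679 mol·L⁻¹; C_P/C_Q = 1.22.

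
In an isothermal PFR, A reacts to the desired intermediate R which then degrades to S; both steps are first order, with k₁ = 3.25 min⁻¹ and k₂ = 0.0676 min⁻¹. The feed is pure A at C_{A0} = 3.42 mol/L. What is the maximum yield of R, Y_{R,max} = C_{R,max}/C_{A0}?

0.921

For a first-order series the maximum intermediate yield is C_{R,max}/C_{A0} = (k₁/k₂)^[k₂/(k₂−k₁)].
= (3.25/0.0676)^(0.0676/(0.0676−3.25)) = (48.08)^(-0.02124) = 0.9210.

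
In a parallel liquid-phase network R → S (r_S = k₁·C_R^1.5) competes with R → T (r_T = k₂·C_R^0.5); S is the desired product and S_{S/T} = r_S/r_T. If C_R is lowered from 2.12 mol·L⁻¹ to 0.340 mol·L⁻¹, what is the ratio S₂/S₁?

0.160

S_{S/T} = (k₁/k₂)·C_R, so S₂/S₁ = (C_{R,2}/C_{R,1}).
= 0.340/2.12 = 0.160.
Selectivity toward S falls as C_R falls — high-concentration operation is favoured.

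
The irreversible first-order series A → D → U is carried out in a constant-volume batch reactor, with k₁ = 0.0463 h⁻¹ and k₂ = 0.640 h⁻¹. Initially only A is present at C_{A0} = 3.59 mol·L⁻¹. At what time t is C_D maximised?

Setting dC_D/dt = 0 gives t_opt = ln(k₂/k₁)/(k₂−k₁).
= ln(0.640/0.0463)/(0.640−0.0463) = ln(13.82)/0.5937 = 2.626/0.5937 = 4.42 h.

4.42 h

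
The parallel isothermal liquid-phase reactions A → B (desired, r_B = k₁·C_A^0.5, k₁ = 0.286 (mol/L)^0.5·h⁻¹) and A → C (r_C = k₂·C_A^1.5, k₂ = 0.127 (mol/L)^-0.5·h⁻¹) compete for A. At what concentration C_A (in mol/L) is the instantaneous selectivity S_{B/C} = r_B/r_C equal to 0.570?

S_{B/C} = (k₁/k₂)·C_A⁻¹ ⇒ C_A = (S·k₂/k₁)^(-1).
= (0.570×0.127/0.286)^(-1) = (0.2531)^(-1) = 3.95 mol/L.

3.95 mol/L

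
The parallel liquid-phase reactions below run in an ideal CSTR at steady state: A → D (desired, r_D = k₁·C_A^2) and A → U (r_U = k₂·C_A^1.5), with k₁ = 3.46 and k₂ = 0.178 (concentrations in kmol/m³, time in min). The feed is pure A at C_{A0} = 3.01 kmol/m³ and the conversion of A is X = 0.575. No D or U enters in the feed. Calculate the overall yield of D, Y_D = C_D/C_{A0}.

Exit C_A = C_{A0}(1−X) = 3.01×0.425 = 1.279 kmol/m³.
A CSTR operates uniformly at the exit composition, giving r_D = 5.662 and r_U = 0.2575 (each k·C_A^n at C_A = 1.279).
Fraction of consumed A going to D: r_D/(r_D+r_U) = 0.9565.
C_D = 0.9565·C_{A0}·X = 0.9565×3.01×0.575 = 1.66 kmol/m³; Y_D = C_D/C_{A0} = 0.550.

0.550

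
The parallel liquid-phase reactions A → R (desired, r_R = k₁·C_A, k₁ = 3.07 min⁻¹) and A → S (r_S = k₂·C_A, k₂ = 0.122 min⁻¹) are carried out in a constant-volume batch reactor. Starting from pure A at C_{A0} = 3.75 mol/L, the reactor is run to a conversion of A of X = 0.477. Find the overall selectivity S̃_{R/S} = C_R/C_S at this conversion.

C_A = C_{A0}(1−X) = 1.961 mol/L.
Both paths are first order in A, so the instantaneous fraction to R is constant: dC_R/d(−C_A) = k₁/(k₁+k₂) = 0.9618.
C_R = 0.9618·(C_{A0}−C_A) = 0.9618×1.789 = 1.72 mol/L.
C_S = (C_{A0}−C_A)−C_R = 0.06837 mol/L; S̃_{R/S} = 1.720/0.06837 = 25.2.

25.2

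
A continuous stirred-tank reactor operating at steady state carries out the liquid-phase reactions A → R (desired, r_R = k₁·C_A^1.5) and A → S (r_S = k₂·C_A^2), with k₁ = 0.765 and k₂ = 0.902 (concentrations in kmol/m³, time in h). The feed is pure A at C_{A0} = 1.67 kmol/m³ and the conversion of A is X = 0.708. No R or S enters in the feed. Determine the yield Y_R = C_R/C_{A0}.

Exit C_A = C_{A0}(1−X) = 1.67×0.292 = 0.4876 kmol/m³.
A CSTR operates uniformly at the exit composition, giving r_R = 0.2605 and r_S = 0.2145 (each k·C_A^n at C_A = 0.4876).
Fraction of consumed A going to R: r_R/(r_R+r_S) = 0.5484.
C_R = 0.5484·C_{A0}·X = 0.5484×1.67×0.708 = 0.648 kmol/m³; Y_R = C_R/C_{A0} = 0.388.

0.388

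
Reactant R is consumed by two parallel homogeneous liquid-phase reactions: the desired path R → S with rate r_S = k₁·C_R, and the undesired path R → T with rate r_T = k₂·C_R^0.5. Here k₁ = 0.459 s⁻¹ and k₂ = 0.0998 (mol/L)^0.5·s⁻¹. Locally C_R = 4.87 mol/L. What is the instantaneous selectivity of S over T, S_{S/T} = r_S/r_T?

S_{S/T} = r_S/r_T = (k₁·C_R)/(k₂·C_R^0.5) = (k₁/k₂)·C_R^0.5.
= (0.459×4.870) / (0.0998×4.870^0.5) = 2.235/0.2202 = 10.1.

10.1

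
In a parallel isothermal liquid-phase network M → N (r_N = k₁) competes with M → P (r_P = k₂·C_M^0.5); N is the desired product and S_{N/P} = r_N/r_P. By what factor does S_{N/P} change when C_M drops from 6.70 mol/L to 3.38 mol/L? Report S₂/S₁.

1.41

S_{N/P} = (k₁/k₂)·C_M^-0.5, so S₂/S₁ = (C_{M,2}/C_{M,1})^-0.5.
= (3.38/6.70)^(-0.5) = (0.5045)^(-0.5) = 1.41.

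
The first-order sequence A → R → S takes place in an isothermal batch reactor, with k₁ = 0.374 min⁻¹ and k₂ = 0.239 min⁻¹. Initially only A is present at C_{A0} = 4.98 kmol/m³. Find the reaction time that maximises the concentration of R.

3.32 min

The intermediate peaks when r₁ = r₂, i.e. k₁e^(−k₁t) = k₂e^(−k₂t), giving t_opt = ln(k₂/k₁)/(k₂−k₁).
= ln(0.239/0.374)/(0.239−0.374) = ln(0.6390)/-0.1350 = -0.4478/-0.1350 = 3.32 min.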